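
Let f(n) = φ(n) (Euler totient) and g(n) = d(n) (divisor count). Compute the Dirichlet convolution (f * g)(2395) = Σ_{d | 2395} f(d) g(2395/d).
(φ * d)(2395) = 2880

Divisors of 2395: [1, 5, 479, 2395]. For each d | 2395:
  d = 1: φ(1) · d(2395/1) = 1 · 4 = 4
  d = 5: φ(5) · d(2395/5) = 4 · 2 = 8
  d = 479: φ(479) · d(2395/479) = 478 · 2 = 956
  d = 2395: φ(2395) · d(2395/2395) = 1912 · 1 = 1912
Summing: (φ * d)(2395) = 4 + 8 + 956 + 1912 = 2880.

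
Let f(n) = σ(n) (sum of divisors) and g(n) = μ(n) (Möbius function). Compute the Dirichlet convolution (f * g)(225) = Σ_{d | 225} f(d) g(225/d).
(σ * μ)(225) = 225

Divisors of 225: [1, 3, 5, 9, 15, 25, 45, 75, 225]. For each d | 225:
  d = 1: σ(1) · μ(225/1) = 1 · 0 = 0
  d = 3: σ(3) · μ(225/3) = 4 · 0 = 0
  d = 5: σ(5) · μ(225/5) = 6 · 0 = 0
  d = 9: σ(9) · μ(225/9) = 13 · 0 = 0
  d = 15: σ(15) · μ(225/15) = 24 · 1 = 24
  d = 25: σ(25) · μ(225/25) = 31 · 0 = 0
  d = 45: σ(45) · μ(225/45) = 78 · -1 = -78
  d = 75: σ(75) · μ(225/75) = 124 · -1 = -124
  d = 225: σ(225) · μ(225/225) = 403 · 1 = 403
Summing: (σ * μ)(225) = 0 + 0 + 0 + 0 + 24 + 0 + -78 + -124 + 403 = 225.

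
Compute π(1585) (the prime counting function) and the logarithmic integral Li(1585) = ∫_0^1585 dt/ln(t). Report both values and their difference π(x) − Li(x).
π(1585) = 250;  Li(1585) ≈ 259.39;  π(x) − Li(x) ≈ -9.39.

Direct count of primes ≤ 1585 gives π(1585) = 250. Numerical evaluation of the logarithmic integral gives Li(1585) ≈ 259.39. The difference π(x) − Li(x) ≈ -9.39 is typically negative for small/moderate x (Li(x) overestimates), though Littlewood's theorem shows this sign changes infinitely often.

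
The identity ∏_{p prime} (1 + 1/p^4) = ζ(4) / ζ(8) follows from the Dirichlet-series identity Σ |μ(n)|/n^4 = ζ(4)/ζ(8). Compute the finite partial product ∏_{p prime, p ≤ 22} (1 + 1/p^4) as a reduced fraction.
∏ = 2063478382983759362985032/1914315839042201150180625

The primes p ≤ 22 are [2, 3, 5, 7, 11, 13, 17, 19]. For each, (1 + 1/p^4) = (p^4 + 1)/p^4. Multiplying these fractions over p ∈ [2, 3, 5, 7, 11, 13, 17, 19] gives 2063478382983759362985032/1914315839042201150180625. (In the limit P → ∞ this tends to ζ(4)/ζ(8).)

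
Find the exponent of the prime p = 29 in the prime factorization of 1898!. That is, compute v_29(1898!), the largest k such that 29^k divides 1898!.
v_29(1898!) = 67

Legendre's formula: v_p(n!) = Σ_{k ≥ 1} ⌊n / p^k⌋. For p = 29, n = 1898, the terms are:
  ⌊1898/29^1⌋ = ⌊1898/29⌋ = 65
  ⌊1898/29^2⌋ = ⌊1898/841⌋ = 2
(the next term ⌊1898/29^3⌋ = 0, terminating the sum). Summing: v_29(1898!) = 65 + 2 = 67.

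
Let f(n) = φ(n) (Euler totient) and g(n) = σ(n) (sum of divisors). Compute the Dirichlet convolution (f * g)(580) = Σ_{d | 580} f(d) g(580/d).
(φ * σ)(580) = 6960

Divisors of 580: [1, 2, 4, 5, 10, 20, 29, 58, 116, 145, 290, 580]. For each d | 580:
  d = 1: φ(1) · σ(580/1) = 1 · 1260 = 1260
  d = 2: φ(2) · σ(580/2) = 1 · 540 = 540
  d = 4: φ(4) · σ(580/4) = 2 · 180 = 360
  d = 5: φ(5) · σ(580/5) = 4 · 210 = 840
  d = 10: φ(10) · σ(580/10) = 4 · 90 = 360
  d = 20: φ(20) · σ(580/20) = 8 · 30 = 240
  d = 29: φ(29) · σ(580/29) = 28 · 42 = 1176
  d = 58: φ(58) · σ(580/58) = 28 · 18 = 504
  d = 116: φ(116) · σ(580/116) = 56 · 6 = 336
  d = 145: φ(145) · σ(580/145) = 112 · 7 = 784
  d = 290: φ(290) · σ(580/290) = 112 · 3 = 336
  d = 580: φ(580) · σ(580/580) = 224 · 1 = 224
Summing: (φ * σ)(580) = 1260 + 540 + 360 + 840 + 360 + 240 + 1176 + 504 + 336 + 784 + 336 + 224 = 6960.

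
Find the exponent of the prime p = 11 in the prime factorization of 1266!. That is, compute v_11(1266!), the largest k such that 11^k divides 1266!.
v_11(1266!) = 125

Legendre's formula: v_p(n!) = Σ_{k ≥ 1} ⌊n / p^k⌋. For p = 11, n = 1266, the terms are:
  ⌊1266/11^1⌋ = ⌊1266/11⌋ = 115
  ⌊1266/11^2⌋ = ⌊1266/121⌋ = 10
(the next term ⌊1266/11^3⌋ = 0, terminating the sum). Summing: v_11(1266!) = 115 + 10 = 125.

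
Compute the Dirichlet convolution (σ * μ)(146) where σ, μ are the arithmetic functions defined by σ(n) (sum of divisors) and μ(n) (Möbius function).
(σ * μ)(146) = 146

Divisors of 146: [1, 2, 73, 146]. For each d | 146:
  d = 1: σ(1) · μ(146/1) = 1 · 1 = 1
  d = 2: σ(2) · μ(146/2) = 3 · -1 = -3
  d = 73: σ(73) · μ(146/73) = 74 · -1 = -74
  d = 146: σ(146) · μ(146/146) = 222 · 1 = 222
Summing: (σ * μ)(146) = 1 + -3 + -74 + 222 = 146.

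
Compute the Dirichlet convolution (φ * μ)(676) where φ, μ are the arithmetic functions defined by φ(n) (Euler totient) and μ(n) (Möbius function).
(φ * μ)(676) = 144

Divisors of 676: [1, 2, 4, 13, 26, 52, 169, 338, 676]. For each d | 676:
  d = 1: φ(1) · μ(676/1) = 1 · 0 = 0
  d = 2: φ(2) · μ(676/2) = 1 · 0 = 0
  d = 4: φ(4) · μ(676/4) = 2 · 0 = 0
  d = 13: φ(13) · μ(676/13) = 12 · 0 = 0
  d = 26: φ(26) · μ(676/26) = 12 · 1 = 12
  d = 52: φ(52) · μ(676/52) = 24 · -1 = -24
  d = 169: φ(169) · μ(676/169) = 156 · 0 = 0
  d = 338: φ(338) · μ(676/338) = 156 · -1 = -156
  d = 676: φ(676) · μ(676/676) = 312 · 1 = 312
Summing: (φ * μ)(676) = 0 + 0 + 0 + 0 + 12 + -24 + 0 + -156 + 312 = 144.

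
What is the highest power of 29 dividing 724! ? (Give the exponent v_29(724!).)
v_29(724!) = 24

Legendre's formula: v_p(n!) = Σ_{k ≥ 1} ⌊n / p^k⌋. For p = 29, n = 724, the terms are:
  ⌊724/29^1⌋ = ⌊724/29⌋ = 24
(the next term ⌊724/29^2⌋ = 0, terminating the sum). Summing: v_29(724!) = 24 = 24.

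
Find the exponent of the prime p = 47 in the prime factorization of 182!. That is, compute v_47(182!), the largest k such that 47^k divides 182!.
v_47(182!) = 3

Legendre's formula: v_p(n!) = Σ_{k ≥ 1} ⌊n / p^k⌋. For p = 47, n = 182, the terms are:
  ⌊182/47^1⌋ = ⌊182/47⌋ = 3
(the next term ⌊182/47^2⌋ = 0, terminating the sum). Summing: v_47(182!) = 3 = 3.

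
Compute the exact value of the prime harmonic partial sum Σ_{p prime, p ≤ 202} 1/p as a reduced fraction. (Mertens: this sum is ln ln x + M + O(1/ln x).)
Σ 1/p = 15202313841027497739047080375538859939135227730139536997746371469607707132833646367/7799922041683461553249199106329813876687996789903550945093032474868511536164700810

π(202) = 46, so the primes ≤ 202 are [2, 3, 5, 7, 11, 13, 17, 19, 23, 29, 31, 37, 41, 43, 47, 53, 59, 61, 67, 71, 73, 79, 83, 89, 97, 101, 103, 107, 109, 113, 127, 131, 137, 139, 149, 151, 157, 163, 167, 173, 179, 181, 191, 193, 197, 199]. Summing 1/p over these primes: 15202313841027497739047080375538859939135227730139536997746371469607707132833646367/7799922041683461553249199106329813876687996789903550945093032474868511536164700810 ≈ 1.9490. Mertens estimate ln ln(202) + 0.2615 ≈ 1.9308.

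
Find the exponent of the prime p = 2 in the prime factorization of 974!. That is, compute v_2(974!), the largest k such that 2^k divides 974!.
v_2(974!) = 967

Legendre's formula: v_p(n!) = Σ_{k ≥ 1} ⌊n / p^k⌋. For p = 2, n = 974, the terms are:
  ⌊974/2^1⌋ = ⌊974/2⌋ = 487
  ⌊974/2^2⌋ = ⌊974/4⌋ = 243
  ⌊974/2^3⌋ = ⌊974/8⌋ = 121
  ⌊974/2^4⌋ = ⌊974/16⌋ = 60
  ⌊974/2^5⌋ = ⌊974/32⌋ = 30
  ⌊974/2^6⌋ = ⌊974/64⌋ = 15
  ⌊974/2^7⌋ = ⌊974/128⌋ = 7
  ⌊974/2^8⌋ = ⌊974/256⌋ = 3
  ⌊974/2^9⌋ = ⌊974/512⌋ = 1
(the next term ⌊974/2^10⌋ = 0, terminating the sum). Summing: v_2(974!) = 487 + 243 + 121 + 60 + 30 + 15 + 7 + 3 + 1 = 967.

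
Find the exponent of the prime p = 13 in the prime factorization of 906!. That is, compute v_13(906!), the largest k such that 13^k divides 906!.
v_13(906!) = 74

Legendre's formula: v_p(n!) = Σ_{k ≥ 1} ⌊n / p^k⌋. For p = 13, n = 906, the terms are:
  ⌊906/13^1⌋ = ⌊906/13⌋ = 69
  ⌊906/13^2⌋ = ⌊906/169⌋ = 5
(the next term ⌊906/13^3⌋ = 0, terminating the sum). Summing: v_13(906!) = 69 + 5 = 74.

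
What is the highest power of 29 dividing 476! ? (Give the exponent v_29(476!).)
v_29(476!) = 16

Legendre's formula: v_p(n!) = Σ_{k ≥ 1} ⌊n / p^k⌋. For p = 29, n = 476, the terms are:
  ⌊476/29^1⌋ = ⌊476/29⌋ = 16
(the next term ⌊476/29^2⌋ = 0, terminating the sum). Summing: v_29(476!) = 16 = 16.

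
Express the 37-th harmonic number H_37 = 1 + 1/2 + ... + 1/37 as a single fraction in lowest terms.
H_37 = 2040798836801833/485721041551200

Direct summation: H_37 = 1 + 1/2 + ... + 1/37. The least common denominator is lcm(1, ..., 37) = 5342931457063200; over this denominator the numerator is 5342931457063200 + 2671465728531600 + 1780977152354400 + 1335732864265800 + 1068586291412640 + 890488576177200 + 763275922437600 + 667866432132900 + 593659050784800 + 534293145706320 + 485721041551200 + 445244288088600 + 410994727466400 + 381637961218800 + 356195430470880 + 333933216066450 + 314290085709600 + 296829525392400 + 281206918792800 + 267146572853160 + 254425307479200 + 242860520775600 + 232301367698400 + 222622144044300 + 213717258282528 + 205497363733200 + 197886350261600 + 190818980609400 + 184239015760800 + 178097715235440 + 172352627647200 + 166966608033225 + 161907013850400 + 157145042854800 + 152655184487520 + 148414762696200 + 144403552893600 = 22448787204820163, so H_37 = 22448787204820163/5342931457063200; reducing by gcd(22448787204820163, 5342931457063200) = 11 gives 2040798836801833/485721041551200 ≈ 4.20159. (The PNT-adjacent estimate ln(37) + γ ≈ 4.18813 matches within O(1/n).)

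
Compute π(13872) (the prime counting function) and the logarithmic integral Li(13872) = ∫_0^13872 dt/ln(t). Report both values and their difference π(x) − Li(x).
π(13872) = 1637;  Li(13872) ≈ 1658.84;  π(x) − Li(x) ≈ -21.84.

Direct count of primes ≤ 13872 gives π(13872) = 1637. Numerical evaluation of the logarithmic integral gives Li(13872) ≈ 1658.84. The difference π(x) − Li(x) ≈ -21.84 is typically negative for small/moderate x (Li(x) overestimates), though Littlewood's theorem shows this sign changes infinitely often.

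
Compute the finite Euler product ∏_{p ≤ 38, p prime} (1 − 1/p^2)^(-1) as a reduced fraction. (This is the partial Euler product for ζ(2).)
∏ = 5974606913975783369/3652034743605657600

The primes p ≤ 38 are [2, 3, 5, 7, 11, 13, 17, 19, 23, 29, 31, 37]. For each prime, (1 − 1/p^2)^(-1) = p^2 / (p^2 − 1). The product is (1 − 1/2^2)^(-1), (1 − 1/3^2)^(-1), (1 − 1/5^2)^(-1), (1 − 1/7^2)^(-1), (1 − 1/11^2)^(-1), (1 − 1/13^2)^(-1), (1 − 1/17^2)^(-1), (1 − 1/19^2)^(-1), (1 − 1/23^2)^(-1), (1 − 1/29^2)^(-1), (1 − 1/31^2)^(-1), (1 − 1/37^2)^(-1) = ∏ p^2 / (p^2 − 1) = 5974606913975783369/3652034743605657600.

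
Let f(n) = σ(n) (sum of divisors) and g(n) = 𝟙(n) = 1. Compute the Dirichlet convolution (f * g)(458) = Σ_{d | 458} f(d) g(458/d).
(σ * 𝟙)(458) = 924

Divisors of 458: [1, 2, 229, 458]. For each d | 458:
  d = 1: σ(1) · 𝟙(458/1) = 1 · 1 = 1
  d = 2: σ(2) · 𝟙(458/2) = 3 · 1 = 3
  d = 229: σ(229) · 𝟙(458/229) = 230 · 1 = 230
  d = 458: σ(458) · 𝟙(458/458) = 690 · 1 = 690
Summing: (σ * 𝟙)(458) = 1 + 3 + 230 + 690 = 924.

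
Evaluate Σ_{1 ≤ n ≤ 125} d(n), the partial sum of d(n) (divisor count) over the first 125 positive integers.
Σ_{n ≤ 125} d(n) = 623

Compute d(n) for each 1 ≤ n ≤ 125: d(1) = 1, d(2) = 2, d(3) = 2, d(4) = 3, d(5) = 2, d(6) = 4, d(7) = 2, d(8) = 4, d(9) = 3, d(10) = 4, d(11) = 2, d(12) = 6, d(13) = 2, d(14) = 4, d(15) = 4, d(16) = 5, d(17) = 2, d(18) = 6, d(19) = 2, d(20) = 6, d(21) = 4, d(22) = 4, d(23) = 2, d(24) = 8, d(25) = 3, d(26) = 4, d(27) = 4, d(28) = 6, d(29) = 2, d(30) = 8, d(31) = 2, d(32) = 6, d(33) = 4, d(34) = 4, d(35) = 4, d(36) = 9, d(37) = 2, d(38) = 4, d(39) = 4, d(40) = 8, d(41) = 2, d(42) = 8, d(43) = 2, d(44) = 6, d(45) = 6, d(46) = 4, d(47) = 2, d(48) = 10, d(49) = 3, d(50) = 6, d(51) = 4, d(52) = 6, d(53) = 2, d(54) = 8, d(55) = 4, d(56) = 8, d(57) = 4, d(58) = 4, d(59) = 2, d(60) = 12, d(61) = 2, d(62) = 4, d(63) = 6, d(64) = 7, d(65) = 4, d(66) = 8, d(67) = 2, d(68) = 6, d(69) = 4, d(70) = 8, d(71) = 2, d(72) = 12, d(73) = 2, d(74) = 4, d(75) = 6, d(76) = 6, d(77) = 4, d(78) = 8, d(79) = 2, d(80) = 10, d(81) = 5, d(82) = 4, d(83) = 2, d(84) = 12, d(85) = 4, d(86) = 4, d(87) = 4, d(88) = 8, d(89) = 2, d(90) = 12, d(91) = 4, d(92) = 6, d(93) = 4, d(94) = 4, d(95) = 4, d(96) = 12, d(97) = 2, d(98) = 6, d(99) = 6, d(100) = 9, d(101) = 2, d(102) = 8, d(103) = 2, d(104) = 8, d(105) = 8, d(106) = 4, d(107) = 2, d(108) = 12, d(109) = 2, d(110) = 8, d(111) = 4, d(112) = 10, d(113) = 2, d(114) = 8, d(115) = 4, d(116) = 6, d(117) = 6, d(118) = 4, d(119) = 4, d(120) = 16, d(121) = 3, d(122) = 4, d(123) = 4, d(124) = 6, d(125) = 4. Summing all 125 values: 623. (Dirichlet's divisor formula: Σ_{n ≤ x} d(n) = x ln(x) + (2γ − 1) x + O(√x). For x = 125, the asymptotic estimate is ≈ 622.84.)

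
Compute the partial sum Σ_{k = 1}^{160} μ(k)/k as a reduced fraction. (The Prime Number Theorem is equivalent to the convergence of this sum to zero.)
Σ μ(k)/k = 64913714004742152105857055486137916673345137521594294887693/5053595284816784977233681012564534887436795806841425346061410

Values of μ(k) for 1 ≤ k ≤ 160: μ(1) = 1, μ(2) = -1, μ(3) = -1, μ(5) = -1, μ(6) = 1, μ(7) = -1, μ(10) = 1, μ(11) = -1, μ(13) = -1, μ(14) = 1, μ(15) = 1, μ(17) = -1, μ(19) = -1, μ(21) = 1, μ(22) = 1, μ(23) = -1, μ(26) = 1, μ(29) = -1, μ(30) = -1, μ(31) = -1, μ(33) = 1, μ(34) = 1, μ(35) = 1, μ(37) = -1, μ(38) = 1, μ(39) = 1, μ(41) = -1, μ(42) = -1, μ(43) = -1, μ(46) = 1, μ(47) = -1, μ(51) = 1, μ(53) = -1, μ(55) = 1, μ(57) = 1, μ(58) = 1, μ(59) = -1, μ(61) = -1, μ(62) = 1, μ(65) = 1, μ(66) = -1, μ(67) = -1, μ(69) = 1, μ(70) = -1, μ(71) = -1, μ(73) = -1, μ(74) = 1, μ(77) = 1, μ(78) = -1, μ(79) = -1, μ(82) = 1, μ(83) = -1, μ(85) = 1, μ(86) = 1, μ(87) = 1, μ(89) = -1, μ(91) = 1, μ(93) = 1, μ(94) = 1, μ(95) = 1, μ(97) = -1, μ(101) = -1, μ(102) = -1, μ(103) = -1, μ(105) = -1, μ(106) = 1, μ(107) = -1, μ(109) = -1, μ(110) = -1, μ(111) = 1, μ(113) = -1, μ(114) = -1, μ(115) = 1, μ(118) = 1, μ(119) = 1, μ(122) = 1, μ(123) = 1, μ(127) = -1, μ(129) = 1, μ(130) = -1, μ(131) = -1, μ(133) = 1, μ(134) = 1, μ(137) = -1, μ(138) = -1, μ(139) = -1, μ(141) = 1, μ(142) = 1, μ(143) = 1, μ(145) = 1, μ(146) = 1, μ(149) = -1, μ(151) = -1, μ(154) = -1, μ(155) = 1, μ(157) = -1, μ(158) = 1, μ(159) = 1, with μ = 0 on non-squarefree integers. Summing μ(k)/k for k where μ(k) ≠ 0 gives 64913714004742152105857055486137916673345137521594294887693/5053595284816784977233681012564534887436795806841425346061410 ≈ 0.0128. (PNT ⟺ this sum → 0 as n → ∞.)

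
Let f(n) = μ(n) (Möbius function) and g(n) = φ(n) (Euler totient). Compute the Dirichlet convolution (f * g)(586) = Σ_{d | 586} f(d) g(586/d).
(μ * φ)(586) = 0

Divisors of 586: [1, 2, 293, 586]. For each d | 586:
  d = 1: μ(1) · φ(586/1) = 1 · 292 = 292
  d = 2: μ(2) · φ(586/2) = -1 · 292 = -292
  d = 293: μ(293) · φ(586/293) = -1 · 1 = -1
  d = 586: μ(586) · φ(586/586) = 1 · 1 = 1
Summing: (μ * φ)(586) = 292 + -292 + -1 + 1 = 0.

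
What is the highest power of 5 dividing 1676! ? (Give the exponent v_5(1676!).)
v_5(1676!) = 417

Legendre's formula: v_p(n!) = Σ_{k ≥ 1} ⌊n / p^k⌋. For p = 5, n = 1676, the terms are:
  ⌊1676/5^1⌋ = ⌊1676/5⌋ = 335
  ⌊1676/5^2⌋ = ⌊1676/25⌋ = 67
  ⌊1676/5^3⌋ = ⌊1676/125⌋ = 13
  ⌊1676/5^4⌋ = ⌊1676/625⌋ = 2
(the next term ⌊1676/5^5⌋ = 0, terminating the sum). Summing: v_5(1676!) = 335 + 67 + 13 + 2 = 417.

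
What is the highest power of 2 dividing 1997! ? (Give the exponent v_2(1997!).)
v_2(1997!) = 1989

Legendre's formula: v_p(n!) = Σ_{k ≥ 1} ⌊n / p^k⌋. For p = 2, n = 1997, the terms are:
  ⌊1997/2^1⌋ = ⌊1997/2⌋ = 998
  ⌊1997/2^2⌋ = ⌊1997/4⌋ = 499
  ⌊1997/2^3⌋ = ⌊1997/8⌋ = 249
  ⌊1997/2^4⌋ = ⌊1997/16⌋ = 124
  ⌊1997/2^5⌋ = ⌊1997/32⌋ = 62
  ⌊1997/2^6⌋ = ⌊1997/64⌋ = 31
  ⌊1997/2^7⌋ = ⌊1997/128⌋ = 15
  ⌊1997/2^8⌋ = ⌊1997/256⌋ = 7
  ⌊1997/2^9⌋ = ⌊1997/512⌋ = 3
  ⌊1997/2^10⌋ = ⌊1997/1024⌋ = 1
(the next term ⌊1997/2^11⌋ = 0, terminating the sum). Summing: v_2(1997!) = 998 + 499 + 249 + 124 + 62 + 31 + 15 + 7 + 3 + 1 = 1989.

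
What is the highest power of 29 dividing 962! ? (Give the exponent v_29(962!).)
v_29(962!) = 34

Legendre's formula: v_p(n!) = Σ_{k ≥ 1} ⌊n / p^k⌋. For p = 29, n = 962, the terms are:
  ⌊962/29^1⌋ = ⌊962/29⌋ = 33
  ⌊962/29^2⌋ = ⌊962/841⌋ = 1
(the next term ⌊962/29^3⌋ = 0, terminating the sum). Summing: v_29(962!) = 33 + 1 = 34.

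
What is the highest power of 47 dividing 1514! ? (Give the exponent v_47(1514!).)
v_47(1514!) = 32

Legendre's formula: v_p(n!) = Σ_{k ≥ 1} ⌊n / p^k⌋. For p = 47, n = 1514, the terms are:
  ⌊1514/47^1⌋ = ⌊1514/47⌋ = 32
(the next term ⌊1514/47^2⌋ = 0, terminating the sum). Summing: v_47(1514!) = 32 = 32.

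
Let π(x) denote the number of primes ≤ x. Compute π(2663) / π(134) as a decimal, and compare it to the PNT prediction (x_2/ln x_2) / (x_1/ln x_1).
π(2663)/π(134) = 386/32 ≈ 12.0625;  PNT prediction ≈ 12.3409.

π(134) = 32 and π(2663) = 386, so π(2663)/π(134) ≈ 12.0625. The PNT-predicted ratio is (2663/ln(2663)) / (134/ln(134)) ≈ 12.3409. The two agree to within a few percent, as expected.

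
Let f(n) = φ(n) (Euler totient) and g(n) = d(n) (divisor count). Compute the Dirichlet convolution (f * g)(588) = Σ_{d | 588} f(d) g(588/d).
(φ * d)(588) = 1596

Divisors of 588: [1, 2, 3, 4, 6, 7, 12, 14, 21, 28, 42, 49, 84, 98, 147, 196, 294, 588]. For each d | 588:
  d = 1: φ(1) · d(588/1) = 1 · 18 = 18
  d = 2: φ(2) · d(588/2) = 1 · 12 = 12
  d = 3: φ(3) · d(588/3) = 2 · 9 = 18
  d = 4: φ(4) · d(588/4) = 2 · 6 = 12
  d = 6: φ(6) · d(588/6) = 2 · 6 = 12
  d = 7: φ(7) · d(588/7) = 6 · 12 = 72
  d = 12: φ(12) · d(588/12) = 4 · 3 = 12
  d = 14: φ(14) · d(588/14) = 6 · 8 = 48
  d = 21: φ(21) · d(588/21) = 12 · 6 = 72
  d = 28: φ(28) · d(588/28) = 12 · 4 = 48
  d = 42: φ(42) · d(588/42) = 12 · 4 = 48
  d = 49: φ(49) · d(588/49) = 42 · 6 = 252
  d = 84: φ(84) · d(588/84) = 24 · 2 = 48
  d = 98: φ(98) · d(588/98) = 42 · 4 = 168
  d = 147: φ(147) · d(588/147) = 84 · 3 = 252
  d = 196: φ(196) · d(588/196) = 84 · 2 = 168
  d = 294: φ(294) · d(588/294) = 84 · 2 = 168
  d = 588: φ(588) · d(588/588) = 168 · 1 = 168
Summing: (φ * d)(588) = 18 + 12 + 18 + 12 + 12 + 72 + 12 + 48 + 72 + 48 + 48 + 252 + 48 + 168 + 252 + 168 + 168 + 168 = 1596.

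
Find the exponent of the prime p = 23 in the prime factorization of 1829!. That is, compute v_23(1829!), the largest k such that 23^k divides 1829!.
v_23(1829!) = 82

Legendre's formula: v_p(n!) = Σ_{k ≥ 1} ⌊n / p^k⌋. For p = 23, n = 1829, the terms are:
  ⌊1829/23^1⌋ = ⌊1829/23⌋ = 79
  ⌊1829/23^2⌋ = ⌊1829/529⌋ = 3
(the next term ⌊1829/23^3⌋ = 0, terminating the sum). Summing: v_23(1829!) = 79 + 3 = 82.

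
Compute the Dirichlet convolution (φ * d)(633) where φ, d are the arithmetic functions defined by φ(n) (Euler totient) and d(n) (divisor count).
(φ * d)(633) = 848

Divisors of 633: [1, 3, 211, 633]. For each d | 633:
  d = 1: φ(1) · d(633/1) = 1 · 4 = 4
  d = 3: φ(3) · d(633/3) = 2 · 2 = 4
  d = 211: φ(211) · d(633/211) = 210 · 2 = 420
  d = 633: φ(633) · d(633/633) = 420 · 1 = 420
Summing: (φ * d)(633) = 4 + 4 + 420 + 420 = 848.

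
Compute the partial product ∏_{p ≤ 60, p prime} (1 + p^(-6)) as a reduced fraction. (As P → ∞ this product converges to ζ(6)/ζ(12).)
∏ = 15208164362828403658148964619279112555962623197017564159533315284245673252712693579875969187856000000/14952583309331613601270624305866697838298339465266429234833578634476621111163572328947624655858571977

The primes p ≤ 60 are [2, 3, 5, 7, 11, 13, 17, 19, 23, 29, 31, 37, 41, 43, 47, 53, 59]. For each, (1 + 1/p^6) = (p^6 + 1)/p^6. Multiplying these fractions over p ∈ [2, 3, 5, 7, 11, 13, 17, 19, 23, 29, 31, 37, 41, 43, 47, 53, 59] gives 15208164362828403658148964619279112555962623197017564159533315284245673252712693579875969187856000000/14952583309331613601270624305866697838298339465266429234833578634476621111163572328947624655858571977. (In the limit P → ∞ this tends to ζ(6)/ζ(12).)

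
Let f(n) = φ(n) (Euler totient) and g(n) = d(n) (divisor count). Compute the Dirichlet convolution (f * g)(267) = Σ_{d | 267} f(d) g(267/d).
(φ * d)(267) = 360

Divisors of 267: [1, 3, 89, 267]. For each d | 267:
  d = 1: φ(1) · d(267/1) = 1 · 4 = 4
  d = 3: φ(3) · d(267/3) = 2 · 2 = 4
  d = 89: φ(89) · d(267/89) = 88 · 2 = 176
  d = 267: φ(267) · d(267/267) = 176 · 1 = 176
Summing: (φ * d)(267) = 4 + 4 + 176 + 176 = 360.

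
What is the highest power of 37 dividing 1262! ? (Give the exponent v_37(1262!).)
v_37(1262!) = 34

Legendre's formula: v_p(n!) = Σ_{k ≥ 1} ⌊n / p^k⌋. For p = 37, n = 1262, the terms are:
  ⌊1262/37^1⌋ = ⌊1262/37⌋ = 34
(the next term ⌊1262/37^2⌋ = 0, terminating the sum). Summing: v_37(1262!) = 34 = 34.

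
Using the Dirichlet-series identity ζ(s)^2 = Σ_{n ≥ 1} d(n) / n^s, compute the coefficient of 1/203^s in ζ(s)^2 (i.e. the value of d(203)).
d(203) = 4

ζ(s)^2 = (Σ 1/m^s)(Σ 1/k^s). The coefficient of 1/n^s in the product is the number of ordered pairs (m, k) with mk = n, which equals d(n). For n = 203, divisors are [1, 7, 29, 203], so d(203) = 4.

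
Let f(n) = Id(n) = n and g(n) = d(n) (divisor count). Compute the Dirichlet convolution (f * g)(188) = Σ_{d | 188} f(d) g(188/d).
(Id * d)(188) = 539

Divisors of 188: [1, 2, 4, 47, 94, 188]. For each d | 188:
  d = 1: Id(1) · d(188/1) = 1 · 6 = 6
  d = 2: Id(2) · d(188/2) = 2 · 4 = 8
  d = 4: Id(4) · d(188/4) = 4 · 2 = 8
  d = 47: Id(47) · d(188/47) = 47 · 3 = 141
  d = 94: Id(94) · d(188/94) = 94 · 2 = 188
  d = 188: Id(188) · d(188/188) = 188 · 1 = 188
Summing: (Id * d)(188) = 6 + 8 + 8 + 141 + 188 + 188 = 539.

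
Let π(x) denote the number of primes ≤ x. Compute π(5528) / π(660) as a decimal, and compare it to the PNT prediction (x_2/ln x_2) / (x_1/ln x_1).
π(5528)/π(660) = 731/120 ≈ 6.0917;  PNT prediction ≈ 6.3101.

π(660) = 120 and π(5528) = 731, so π(5528)/π(660) ≈ 6.0917. The PNT-predicted ratio is (5528/ln(5528)) / (660/ln(660)) ≈ 6.3101. The two agree to within a few percent, as expected.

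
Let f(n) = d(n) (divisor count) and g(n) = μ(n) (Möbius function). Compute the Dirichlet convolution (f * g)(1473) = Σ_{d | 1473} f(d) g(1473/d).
(d * μ)(1473) = 1

Divisors of 1473: [1, 3, 491, 1473]. For each d | 1473:
  d = 1: d(1) · μ(1473/1) = 1 · 1 = 1
  d = 3: d(3) · μ(1473/3) = 2 · -1 = -2
  d = 491: d(491) · μ(1473/491) = 2 · -1 = -2
  d = 1473: d(1473) · μ(1473/1473) = 4 · 1 = 4
Summing: (d * μ)(1473) = 1 + -2 + -2 + 4 = 1.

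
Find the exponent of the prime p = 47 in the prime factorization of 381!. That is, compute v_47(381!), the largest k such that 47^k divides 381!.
v_47(381!) = 8

Legendre's formula: v_p(n!) = Σ_{k ≥ 1} ⌊n / p^k⌋. For p = 47, n = 381, the terms are:
  ⌊381/47^1⌋ = ⌊381/47⌋ = 8
(the next term ⌊381/47^2⌋ = 0, terminating the sum). Summing: v_47(381!) = 8 = 8.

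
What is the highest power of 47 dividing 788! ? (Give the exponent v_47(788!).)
v_47(788!) = 16

Legendre's formula: v_p(n!) = Σ_{k ≥ 1} ⌊n / p^k⌋. For p = 47, n = 788, the terms are:
  ⌊788/47^1⌋ = ⌊788/47⌋ = 16
(the next term ⌊788/47^2⌋ = 0, terminating the sum). Summing: v_47(788!) = 16 = 16.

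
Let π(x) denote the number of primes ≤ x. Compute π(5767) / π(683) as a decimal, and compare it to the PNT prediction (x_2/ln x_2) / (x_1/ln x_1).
π(5767)/π(683) = 757/124 ≈ 6.1048;  PNT prediction ≈ 6.3635.

π(683) = 124 and π(5767) = 757, so π(5767)/π(683) ≈ 6.1048. The PNT-predicted ratio is (5767/ln(5767)) / (683/ln(683)) ≈ 6.3635. The two agree to within a few percent, as expected.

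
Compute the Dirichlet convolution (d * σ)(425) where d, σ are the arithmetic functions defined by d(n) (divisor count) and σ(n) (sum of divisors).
(d * σ)(425) = 920

Divisors of 425: [1, 5, 17, 25, 85, 425]. For each d | 425:
  d = 1: d(1) · σ(425/1) = 1 · 558 = 558
  d = 5: d(5) · σ(425/5) = 2 · 108 = 216
  d = 17: d(17) · σ(425/17) = 2 · 31 = 62
  d = 25: d(25) · σ(425/25) = 3 · 18 = 54
  d = 85: d(85) · σ(425/85) = 4 · 6 = 24
  d = 425: d(425) · σ(425/425) = 6 · 1 = 6
Summing: (d * σ)(425) = 558 + 216 + 62 + 54 + 24 + 6 = 920.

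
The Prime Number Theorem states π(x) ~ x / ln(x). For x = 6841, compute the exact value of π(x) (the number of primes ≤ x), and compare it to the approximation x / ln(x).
π(6841) = 881;  x/ln(x) ≈ 774.68;  relative error ≈ 12.07%.

Directly count primes up to 6841: π(6841) = 881. The PNT approximation gives 6841/ln(6841) ≈ 6841/8.83069 ≈ 774.68. Relative error (π(x) − x/ln(x)) / π(x) ≈ 12.07%; the approximation is known to undercount slightly (Li(x) is a better estimate).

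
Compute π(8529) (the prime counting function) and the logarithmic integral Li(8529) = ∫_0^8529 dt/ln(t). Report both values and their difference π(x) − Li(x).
π(8529) = 1063;  Li(8529) ≈ 1085.07;  π(x) − Li(x) ≈ -22.07.

Direct count of primes ≤ 8529 gives π(8529) = 1063. Numerical evaluation of the logarithmic integral gives Li(8529) ≈ 1085.07. The difference π(x) − Li(x) ≈ -22.07 is typically negative for small/moderate x (Li(x) overestimates), though Littlewood's theorem shows this sign changes infinitely often.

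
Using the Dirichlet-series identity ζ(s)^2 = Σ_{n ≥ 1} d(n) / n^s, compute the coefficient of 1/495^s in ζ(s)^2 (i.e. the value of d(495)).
d(495) = 12

ζ(s)^2 = (Σ 1/m^s)(Σ 1/k^s). The coefficient of 1/n^s in the product is the number of ordered pairs (m, k) with mk = n, which equals d(n). For n = 495, divisors are [1, 3, 5, 9, 11, 15, 33, 45, 55, 99, 165, 495], so d(495) = 12.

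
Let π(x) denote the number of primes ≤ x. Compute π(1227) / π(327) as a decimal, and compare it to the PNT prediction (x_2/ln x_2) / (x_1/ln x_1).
π(1227)/π(327) = 200/66 ≈ 3.0303;  PNT prediction ≈ 3.0546.

π(327) = 66 and π(1227) = 200, so π(1227)/π(327) ≈ 3.0303. The PNT-predicted ratio is (1227/ln(1227)) / (327/ln(327)) ≈ 3.0546. The two agree to within a few percent, as expected.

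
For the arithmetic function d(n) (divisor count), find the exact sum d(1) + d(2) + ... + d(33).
Σ_{n ≤ 33} d(n) = 123

Compute d(n) for each 1 ≤ n ≤ 33: d(1) = 1, d(2) = 2, d(3) = 2, d(4) = 3, d(5) = 2, d(6) = 4, d(7) = 2, d(8) = 4, d(9) = 3, d(10) = 4, d(11) = 2, d(12) = 6, d(13) = 2, d(14) = 4, d(15) = 4, d(16) = 5, d(17) = 2, d(18) = 6, d(19) = 2, d(20) = 6, d(21) = 4, d(22) = 4, d(23) = 2, d(24) = 8, d(25) = 3, d(26) = 4, d(27) = 4, d(28) = 6, d(29) = 2, d(30) = 8, d(31) = 2, d(32) = 6, d(33) = 4. Summing all 33 values: 123. (Dirichlet's divisor formula: Σ_{n ≤ x} d(n) = x ln(x) + (2γ − 1) x + O(√x). For x = 33, the asymptotic estimate is ≈ 120.48.)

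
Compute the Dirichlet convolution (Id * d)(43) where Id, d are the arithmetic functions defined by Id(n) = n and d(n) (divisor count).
(Id * d)(43) = 45

Divisors of 43: [1, 43]. For each d | 43:
  d = 1: Id(1) · d(43/1) = 1 · 2 = 2
  d = 43: Id(43) · d(43/43) = 43 · 1 = 43
Summing: (Id * d)(43) = 2 + 43 = 45.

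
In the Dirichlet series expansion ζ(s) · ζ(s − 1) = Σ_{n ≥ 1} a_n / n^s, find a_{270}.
σ(270) = 720

In the product (Σ m^0/m^s)(Σ k / k^s) = Σ (Σ_{d | n} d) / n^s, the coefficient of 1/n^s is σ(n) = Σ_{d | n} d. For n = 270, divisors are [1, 2, 3, 5, 6, 9, 10, 15, 18, 27, 30, 45, 54, 90, 135, 270]; summing: σ(270) = 720.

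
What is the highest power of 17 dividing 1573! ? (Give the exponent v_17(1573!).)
v_17(1573!) = 97

Legendre's formula: v_p(n!) = Σ_{k ≥ 1} ⌊n / p^k⌋. For p = 17, n = 1573, the terms are:
  ⌊1573/17^1⌋ = ⌊1573/17⌋ = 92
  ⌊1573/17^2⌋ = ⌊1573/289⌋ = 5
(the next term ⌊1573/17^3⌋ = 0, terminating the sum). Summing: v_17(1573!) = 92 + 5 = 97.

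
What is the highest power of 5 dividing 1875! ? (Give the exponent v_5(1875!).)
v_5(1875!) = 468

Legendre's formula: v_p(n!) = Σ_{k ≥ 1} ⌊n / p^k⌋. For p = 5, n = 1875, the terms are:
  ⌊1875/5^1⌋ = ⌊1875/5⌋ = 375
  ⌊1875/5^2⌋ = ⌊1875/25⌋ = 75
  ⌊1875/5^3⌋ = ⌊1875/125⌋ = 15
  ⌊1875/5^4⌋ = ⌊1875/625⌋ = 3
(the next term ⌊1875/5^5⌋ = 0, terminating the sum). Summing: v_5(1875!) = 375 + 75 + 15 + 3 = 468.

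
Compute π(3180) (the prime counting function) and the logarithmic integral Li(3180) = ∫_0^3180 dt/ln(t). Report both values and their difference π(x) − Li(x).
π(3180) = 449;  Li(3180) ≈ 465.16;  π(x) − Li(x) ≈ -16.16.

Direct count of primes ≤ 3180 gives π(3180) = 449. Numerical evaluation of the logarithmic integral gives Li(3180) ≈ 465.16. The difference π(x) − Li(x) ≈ -16.16 is typically negative for small/moderate x (Li(x) overestimates), though Littlewood's theorem shows this sign changes infinitely often.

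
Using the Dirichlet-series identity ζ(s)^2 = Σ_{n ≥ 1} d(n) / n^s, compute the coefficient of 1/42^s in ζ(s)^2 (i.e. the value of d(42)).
d(42) = 8

ζ(s)^2 = (Σ 1/m^s)(Σ 1/k^s). The coefficient of 1/n^s in the product is the number of ordered pairs (m, k) with mk = n, which equals d(n). For n = 42, divisors are [1, 2, 3, 6, 7, 14, 21, 42], so d(42) = 8.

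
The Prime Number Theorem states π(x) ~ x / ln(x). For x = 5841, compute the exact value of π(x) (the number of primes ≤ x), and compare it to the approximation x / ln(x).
π(5841) = 766;  x/ln(x) ≈ 673.50;  relative error ≈ 12.08%.

Directly count primes up to 5841: π(5841) = 766. The PNT approximation gives 5841/ln(5841) ≈ 5841/8.67266 ≈ 673.50. Relative error (π(x) − x/ln(x)) / π(x) ≈ 12.08%; the approximation is known to undercount slightly (Li(x) is a better estimate).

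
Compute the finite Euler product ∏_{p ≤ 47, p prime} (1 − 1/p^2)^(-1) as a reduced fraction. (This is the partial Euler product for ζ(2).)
∏ = 162139622078364740433577733/98952027459385036898304000

The primes p ≤ 47 are [2, 3, 5, 7, 11, 13, 17, 19, 23, 29, 31, 37, 41, 43, 47]. For each prime, (1 − 1/p^2)^(-1) = p^2 / (p^2 − 1). The product is (1 − 1/2^2)^(-1), (1 − 1/3^2)^(-1), (1 − 1/5^2)^(-1), (1 − 1/7^2)^(-1), (1 − 1/11^2)^(-1), (1 − 1/13^2)^(-1), (1 − 1/17^2)^(-1), (1 − 1/19^2)^(-1), (1 − 1/23^2)^(-1), (1 − 1/29^2)^(-1), (1 − 1/31^2)^(-1), (1 − 1/37^2)^(-1), (1 − 1/41^2)^(-1), (1 − 1/43^2)^(-1), (1 − 1/47^2)^(-1) = ∏ p^2 / (p^2 − 1) = 162139622078364740433577733/98952027459385036898304000.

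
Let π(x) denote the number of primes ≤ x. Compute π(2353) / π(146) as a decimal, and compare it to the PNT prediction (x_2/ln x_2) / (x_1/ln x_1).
π(2353)/π(146) = 349/34 ≈ 10.2647;  PNT prediction ≈ 10.3457.

π(146) = 34 and π(2353) = 349, so π(2353)/π(146) ≈ 10.2647. The PNT-predicted ratio is (2353/ln(2353)) / (146/ln(146)) ≈ 10.3457. The two agree to within a few percent, as expected.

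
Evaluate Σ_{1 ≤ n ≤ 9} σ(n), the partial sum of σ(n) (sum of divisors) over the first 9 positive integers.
Σ_{n ≤ 9} σ(n) = 69

Compute σ(n) for each 1 ≤ n ≤ 9: σ(1) = 1, σ(2) = 3, σ(3) = 4, σ(4) = 7, σ(5) = 6, σ(6) = 12, σ(7) = 8, σ(8) = 15, σ(9) = 13. Summing all 9 values: 69. (Average order: Σ_{n ≤ x} σ(n) ~ (π²/12) x². For x = 9, (π²/12)·9² ≈ 66.62.)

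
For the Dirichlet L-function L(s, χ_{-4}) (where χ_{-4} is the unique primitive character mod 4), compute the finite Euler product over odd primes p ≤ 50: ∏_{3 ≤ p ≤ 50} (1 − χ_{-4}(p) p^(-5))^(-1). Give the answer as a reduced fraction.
∏ = 7508883803148623376075754946450365737429310788606076172798130278074505/7537845509642297199917174706861149114875564283464393121061743521431552

The odd primes p ≤ 50 are [3, 5, 7, 11, 13, 17, 19, 23, 29, 31, 37, 41, 43, 47]. For each, χ(p) = 1 if p ≡ 1 mod 4, χ(p) = −1 if p ≡ 3 mod 4. Taking (1 − χ(p)/p^5)^(-1) = p^5/(p^5 − χ(p)): (1 − (-1)/3^5)^(-1) · (1 − (1)/5^5)^(-1) · (1 − (-1)/7^5)^(-1) · (1 − (-1)/11^5)^(-1) · (1 − (1)/13^5)^(-1) · (1 − (1)/17^5)^(-1) · (1 − (-1)/19^5)^(-1) · (1 − (-1)/23^5)^(-1) · (1 − (1)/29^5)^(-1) · (1 − (-1)/31^5)^(-1) · (1 − (1)/37^5)^(-1) · (1 − (1)/41^5)^(-1) · (1 − (-1)/43^5)^(-1) · (1 − (-1)/47^5)^(-1) = 7508883803148623376075754946450365737429310788606076172798130278074505/7537845509642297199917174706861149114875564283464393121061743521431552.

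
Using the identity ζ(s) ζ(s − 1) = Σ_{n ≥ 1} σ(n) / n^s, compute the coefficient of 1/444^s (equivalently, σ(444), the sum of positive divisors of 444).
σ(444) = 1064

In the product (Σ m^0/m^s)(Σ k / k^s) = Σ (Σ_{d | n} d) / n^s, the coefficient of 1/n^s is σ(n) = Σ_{d | n} d. For n = 444, divisors are [1, 2, 3, 4, 6, 12, 37, 74, 111, 148, 222, 444]; summing: σ(444) = 1064.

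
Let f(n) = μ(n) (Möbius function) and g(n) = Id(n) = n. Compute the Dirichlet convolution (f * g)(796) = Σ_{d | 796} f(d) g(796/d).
(μ * Id)(796) = 396

Divisors of 796: [1, 2, 4, 199, 398, 796]. For each d | 796:
  d = 1: μ(1) · Id(796/1) = 1 · 796 = 796
  d = 2: μ(2) · Id(796/2) = -1 · 398 = -398
  d = 4: μ(4) · Id(796/4) = 0 · 199 = 0
  d = 199: μ(199) · Id(796/199) = -1 · 4 = -4
  d = 398: μ(398) · Id(796/398) = 1 · 2 = 2
  d = 796: μ(796) · Id(796/796) = 0 · 1 = 0
Summing: (μ * Id)(796) = 796 + -398 + 0 + -4 + 2 + 0 = 396.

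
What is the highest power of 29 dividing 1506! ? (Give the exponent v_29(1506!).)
v_29(1506!) = 52

Legendre's formula: v_p(n!) = Σ_{k ≥ 1} ⌊n / p^k⌋. For p = 29, n = 1506, the terms are:
  ⌊1506/29^1⌋ = ⌊1506/29⌋ = 51
  ⌊1506/29^2⌋ = ⌊1506/841⌋ = 1
(the next term ⌊1506/29^3⌋ = 0, terminating the sum). Summing: v_29(1506!) = 51 + 1 = 52.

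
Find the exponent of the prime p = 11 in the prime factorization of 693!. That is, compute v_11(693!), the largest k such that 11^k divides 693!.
v_11(693!) = 68

Legendre's formula: v_p(n!) = Σ_{k ≥ 1} ⌊n / p^k⌋. For p = 11, n = 693, the terms are:
  ⌊693/11^1⌋ = ⌊693/11⌋ = 63
  ⌊693/11^2⌋ = ⌊693/121⌋ = 5
(the next term ⌊693/11^3⌋ = 0, terminating the sum). Summing: v_11(693!) = 63 + 5 = 68.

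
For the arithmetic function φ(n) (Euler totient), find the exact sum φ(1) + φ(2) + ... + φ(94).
Σ_{n ≤ 94} φ(n) = 2702

Compute φ(n) for each 1 ≤ n ≤ 94: φ(1) = 1, φ(2) = 1, φ(3) = 2, φ(4) = 2, φ(5) = 4, φ(6) = 2, φ(7) = 6, φ(8) = 4, φ(9) = 6, φ(10) = 4, φ(11) = 10, φ(12) = 4, φ(13) = 12, φ(14) = 6, φ(15) = 8, φ(16) = 8, φ(17) = 16, φ(18) = 6, φ(19) = 18, φ(20) = 8, φ(21) = 12, φ(22) = 10, φ(23) = 22, φ(24) = 8, φ(25) = 20, φ(26) = 12, φ(27) = 18, φ(28) = 12, φ(29) = 28, φ(30) = 8, φ(31) = 30, φ(32) = 16, φ(33) = 20, φ(34) = 16, φ(35) = 24, φ(36) = 12, φ(37) = 36, φ(38) = 18, φ(39) = 24, φ(40) = 16, φ(41) = 40, φ(42) = 12, φ(43) = 42, φ(44) = 20, φ(45) = 24, φ(46) = 22, φ(47) = 46, φ(48) = 16, φ(49) = 42, φ(50) = 20, φ(51) = 32, φ(52) = 24, φ(53) = 52, φ(54) = 18, φ(55) = 40, φ(56) = 24, φ(57) = 36, φ(58) = 28, φ(59) = 58, φ(60) = 16, φ(61) = 60, φ(62) = 30, φ(63) = 36, φ(64) = 32, φ(65) = 48, φ(66) = 20, φ(67) = 66, φ(68) = 32, φ(69) = 44, φ(70) = 24, φ(71) = 70, φ(72) = 24, φ(73) = 72, φ(74) = 36, φ(75) = 40, φ(76) = 36, φ(77) = 60, φ(78) = 24, φ(79) = 78, φ(80) = 32, φ(81) = 54, φ(82) = 40, φ(83) = 82, φ(84) = 24, φ(85) = 64, φ(86) = 42, φ(87) = 56, φ(88) = 40, φ(89) = 88, φ(90) = 24, φ(91) = 72, φ(92) = 44, φ(93) = 60, φ(94) = 46. Summing all 94 values: 2702. (Average order: Σ_{n ≤ x} φ(n) ~ (3/π²) x². For x = 94, (3/π²)·94² ≈ 2685.82.)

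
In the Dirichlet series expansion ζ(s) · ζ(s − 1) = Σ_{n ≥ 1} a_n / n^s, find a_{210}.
σ(210) = 576

In the product (Σ m^0/m^s)(Σ k / k^s) = Σ (Σ_{d | n} d) / n^s, the coefficient of 1/n^s is σ(n) = Σ_{d | n} d. For n = 210, divisors are [1, 2, 3, 5, 6, 7, 10, 14, 15, 21, 30, 35, 42, 70, 105, 210]; summing: σ(210) = 576.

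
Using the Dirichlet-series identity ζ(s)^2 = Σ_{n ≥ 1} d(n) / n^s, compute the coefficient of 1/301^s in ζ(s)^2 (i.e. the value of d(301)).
d(301) = 4

ζ(s)^2 = (Σ 1/m^s)(Σ 1/k^s). The coefficient of 1/n^s in the product is the number of ordered pairs (m, k) with mk = n, which equals d(n). For n = 301, divisors are [1, 7, 43, 301], so d(301) = 4.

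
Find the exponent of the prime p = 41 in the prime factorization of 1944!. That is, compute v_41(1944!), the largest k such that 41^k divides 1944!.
v_41(1944!) = 48

Legendre's formula: v_p(n!) = Σ_{k ≥ 1} ⌊n / p^k⌋. For p = 41, n = 1944, the terms are:
  ⌊1944/41^1⌋ = ⌊1944/41⌋ = 47
  ⌊1944/41^2⌋ = ⌊1944/1681⌋ = 1
(the next term ⌊1944/41^3⌋ = 0, terminating the sum). Summing: v_41(1944!) = 47 + 1 = 48.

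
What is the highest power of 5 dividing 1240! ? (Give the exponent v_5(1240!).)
v_5(1240!) = 307

Legendre's formula: v_p(n!) = Σ_{k ≥ 1} ⌊n / p^k⌋. For p = 5, n = 1240, the terms are:
  ⌊1240/5^1⌋ = ⌊1240/5⌋ = 248
  ⌊1240/5^2⌋ = ⌊1240/25⌋ = 49
  ⌊1240/5^3⌋ = ⌊1240/125⌋ = 9
  ⌊1240/5^4⌋ = ⌊1240/625⌋ = 1
(the next term ⌊1240/5^5⌋ = 0, terminating the sum). Summing: v_5(1240!) = 248 + 49 + 9 + 1 = 307.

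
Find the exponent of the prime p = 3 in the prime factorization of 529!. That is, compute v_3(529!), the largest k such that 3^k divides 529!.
v_3(529!) = 261

Legendre's formula: v_p(n!) = Σ_{k ≥ 1} ⌊n / p^k⌋. For p = 3, n = 529, the terms are:
  ⌊529/3^1⌋ = ⌊529/3⌋ = 176
  ⌊529/3^2⌋ = ⌊529/9⌋ = 58
  ⌊529/3^3⌋ = ⌊529/27⌋ = 19
  ⌊529/3^4⌋ = ⌊529/81⌋ = 6
  ⌊529/3^5⌋ = ⌊529/243⌋ = 2
(the next term ⌊529/3^6⌋ = 0, terminating the sum). Summing: v_3(529!) = 176 + 58 + 19 + 6 + 2 = 261.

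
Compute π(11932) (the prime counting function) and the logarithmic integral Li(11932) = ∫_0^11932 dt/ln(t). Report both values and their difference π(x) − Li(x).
π(11932) = 1429;  Li(11932) ≈ 1453.86;  π(x) − Li(x) ≈ -24.86.

Direct count of primes ≤ 11932 gives π(11932) = 1429. Numerical evaluation of the logarithmic integral gives Li(11932) ≈ 1453.86. The difference π(x) − Li(x) ≈ -24.86 is typically negative for small/moderate x (Li(x) overestimates), though Littlewood's theorem shows this sign changes infinitely often.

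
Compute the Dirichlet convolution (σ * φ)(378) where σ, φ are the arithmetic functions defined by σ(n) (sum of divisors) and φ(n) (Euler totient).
(σ * φ)(378) = 6048

Divisors of 378: [1, 2, 3, 6, 7, 9, 14, 18, 21, 27, 42, 54, 63, 126, 189, 378]. For each d | 378:
  d = 1: σ(1) · φ(378/1) = 1 · 108 = 108
  d = 2: σ(2) · φ(378/2) = 3 · 108 = 324
  d = 3: σ(3) · φ(378/3) = 4 · 36 = 144
  d = 6: σ(6) · φ(378/6) = 12 · 36 = 432
  d = 7: σ(7) · φ(378/7) = 8 · 18 = 144
  d = 9: σ(9) · φ(378/9) = 13 · 12 = 156
  d = 14: σ(14) · φ(378/14) = 24 · 18 = 432
  d = 18: σ(18) · φ(378/18) = 39 · 12 = 468
  d = 21: σ(21) · φ(378/21) = 32 · 6 = 192
  d = 27: σ(27) · φ(378/27) = 40 · 6 = 240
  d = 42: σ(42) · φ(378/42) = 96 · 6 = 576
  d = 54: σ(54) · φ(378/54) = 120 · 6 = 720
  d = 63: σ(63) · φ(378/63) = 104 · 2 = 208
  d = 126: σ(126) · φ(378/126) = 312 · 2 = 624
  d = 189: σ(189) · φ(378/189) = 320 · 1 = 320
  d = 378: σ(378) · φ(378/378) = 960 · 1 = 960
Summing: (σ * φ)(378) = 108 + 324 + 144 + 432 + 144 + 156 + 432 + 468 + 192 + 240 + 576 + 720 + 208 + 624 + 320 + 960 = 6048.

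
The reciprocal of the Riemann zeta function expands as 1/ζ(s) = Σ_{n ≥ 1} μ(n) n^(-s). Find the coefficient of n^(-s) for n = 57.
μ(57) = 1

Factor n = 57 = 3 · 19. μ(n) = 0 if any exponent ≥ 2 (not squarefree); otherwise μ(n) = (−1)^{ω(n)} where ω(n) is the number of distinct prime factors. Applying: μ(57) = 1.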